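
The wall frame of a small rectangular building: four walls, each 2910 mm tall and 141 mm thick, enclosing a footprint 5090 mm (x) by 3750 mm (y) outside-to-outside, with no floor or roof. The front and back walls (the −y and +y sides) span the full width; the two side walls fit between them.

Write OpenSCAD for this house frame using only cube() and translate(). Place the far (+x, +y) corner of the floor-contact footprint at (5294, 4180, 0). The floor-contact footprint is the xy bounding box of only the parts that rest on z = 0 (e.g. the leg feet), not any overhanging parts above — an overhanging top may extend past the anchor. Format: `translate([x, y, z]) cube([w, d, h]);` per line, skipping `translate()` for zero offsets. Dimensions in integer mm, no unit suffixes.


translate([204, 430, 0]) cube([5090, 141, 2910]);
translate([204, 4039, 0]) cube([5090, 141, 2910]);
translate([204, 571, 0]) cube([141, 3468, 2910]);
translate([5153, 571, 0]) cube([141, 3468, 2910]);


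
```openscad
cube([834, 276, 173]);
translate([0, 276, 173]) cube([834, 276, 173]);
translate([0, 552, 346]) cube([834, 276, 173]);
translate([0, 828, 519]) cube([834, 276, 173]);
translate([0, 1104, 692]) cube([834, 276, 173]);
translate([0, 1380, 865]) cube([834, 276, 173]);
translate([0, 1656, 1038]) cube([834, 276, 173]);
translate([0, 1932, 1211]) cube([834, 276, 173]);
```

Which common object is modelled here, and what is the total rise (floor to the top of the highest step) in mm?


A staircase. The total rise is 1384 mm.

8 identical blocks, each offset up and back from the previous — a staircase. Each step is 173 mm tall and there are 8 of them, so the total rise is 8 × 173 = 1384 mm.


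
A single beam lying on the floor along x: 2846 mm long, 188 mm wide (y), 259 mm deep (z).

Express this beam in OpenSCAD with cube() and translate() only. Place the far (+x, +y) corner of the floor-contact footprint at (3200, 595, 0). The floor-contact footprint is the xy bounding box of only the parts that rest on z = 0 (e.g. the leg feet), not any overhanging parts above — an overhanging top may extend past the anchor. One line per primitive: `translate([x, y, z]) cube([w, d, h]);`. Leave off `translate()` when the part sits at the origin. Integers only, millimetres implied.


translate([354, 407, 0]) cube([2846, 188, 259]);


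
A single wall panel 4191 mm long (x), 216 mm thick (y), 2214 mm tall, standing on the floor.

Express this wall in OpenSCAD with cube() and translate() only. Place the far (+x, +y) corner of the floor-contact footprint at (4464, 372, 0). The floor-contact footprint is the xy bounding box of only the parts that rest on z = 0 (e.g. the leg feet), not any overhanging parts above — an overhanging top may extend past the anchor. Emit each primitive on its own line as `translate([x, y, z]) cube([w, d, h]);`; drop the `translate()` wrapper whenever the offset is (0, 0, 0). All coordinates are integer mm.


translate([273, 156, 0]) cube([4191, 216, 2214]);


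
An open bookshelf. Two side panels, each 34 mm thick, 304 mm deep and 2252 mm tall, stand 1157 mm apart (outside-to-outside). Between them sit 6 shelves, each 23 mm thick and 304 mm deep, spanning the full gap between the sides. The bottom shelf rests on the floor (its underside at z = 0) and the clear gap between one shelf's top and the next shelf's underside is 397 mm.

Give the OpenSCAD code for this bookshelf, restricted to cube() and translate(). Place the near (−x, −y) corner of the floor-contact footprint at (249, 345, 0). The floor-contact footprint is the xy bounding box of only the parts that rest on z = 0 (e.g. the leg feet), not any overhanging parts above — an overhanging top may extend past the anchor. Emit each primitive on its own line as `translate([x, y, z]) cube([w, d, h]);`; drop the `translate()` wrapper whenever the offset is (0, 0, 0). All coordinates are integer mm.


translate([249, 345, 0]) cube([34, 304, 2252]);
translate([1372, 345, 0]) cube([34, 304, 2252]);
translate([283, 345, 0]) cube([1089, 304, 23]);
translate([283, 345, 420]) cube([1089, 304, 23]);
translate([283, 345, 840]) cube([1089, 304, 23]);
translate([283, 345, 1260]) cube([1089, 304, 23]);
translate([283, 345, 1680]) cube([1089, 304, 23]);
translate([283, 345, 2100]) cube([1089, 304, 23]);


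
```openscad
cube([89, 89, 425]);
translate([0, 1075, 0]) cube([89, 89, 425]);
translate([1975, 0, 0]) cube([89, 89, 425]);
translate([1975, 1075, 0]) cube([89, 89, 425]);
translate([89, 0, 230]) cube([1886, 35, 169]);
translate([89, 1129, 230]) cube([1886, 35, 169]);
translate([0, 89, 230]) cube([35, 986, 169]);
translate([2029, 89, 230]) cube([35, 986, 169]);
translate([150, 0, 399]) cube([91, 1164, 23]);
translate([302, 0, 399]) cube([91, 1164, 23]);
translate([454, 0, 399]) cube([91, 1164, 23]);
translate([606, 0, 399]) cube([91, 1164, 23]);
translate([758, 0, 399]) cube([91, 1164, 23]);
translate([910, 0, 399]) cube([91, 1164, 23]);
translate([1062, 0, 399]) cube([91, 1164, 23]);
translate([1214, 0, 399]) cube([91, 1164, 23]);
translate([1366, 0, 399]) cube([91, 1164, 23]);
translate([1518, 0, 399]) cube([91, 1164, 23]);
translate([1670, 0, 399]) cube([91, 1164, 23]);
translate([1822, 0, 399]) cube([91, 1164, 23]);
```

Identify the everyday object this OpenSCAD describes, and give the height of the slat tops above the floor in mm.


A bed frame. The slat-top height is 422 mm.

Four posts, four rails, and a row of slats — a bed frame. Slats sit on the rails at z = 230 + 169 = 399; with slat thickness 23, the top is 422 mm.


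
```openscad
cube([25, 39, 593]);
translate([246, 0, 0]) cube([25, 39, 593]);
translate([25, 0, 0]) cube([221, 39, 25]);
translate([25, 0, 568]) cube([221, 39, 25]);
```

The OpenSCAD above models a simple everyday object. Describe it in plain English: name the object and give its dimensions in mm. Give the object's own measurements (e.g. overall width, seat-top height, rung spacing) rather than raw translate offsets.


A rectangular picture frame lying in the x–z plane (depth along y). The opening is 221 mm wide (x) by 543 mm tall (z), surrounded by a border 25 mm wide on all four sides. The frame is 39 mm deep and is made of two full-height vertical stiles with two horizontal rails fitted between them.


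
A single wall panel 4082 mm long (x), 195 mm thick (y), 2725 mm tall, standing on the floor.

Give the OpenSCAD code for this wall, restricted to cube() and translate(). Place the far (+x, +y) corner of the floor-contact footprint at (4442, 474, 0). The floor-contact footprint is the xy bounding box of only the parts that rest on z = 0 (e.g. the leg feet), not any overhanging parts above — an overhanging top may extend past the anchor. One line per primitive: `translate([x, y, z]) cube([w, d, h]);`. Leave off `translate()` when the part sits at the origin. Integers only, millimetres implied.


translate([360, 279, 0]) cube([4082, 195, 2725]);


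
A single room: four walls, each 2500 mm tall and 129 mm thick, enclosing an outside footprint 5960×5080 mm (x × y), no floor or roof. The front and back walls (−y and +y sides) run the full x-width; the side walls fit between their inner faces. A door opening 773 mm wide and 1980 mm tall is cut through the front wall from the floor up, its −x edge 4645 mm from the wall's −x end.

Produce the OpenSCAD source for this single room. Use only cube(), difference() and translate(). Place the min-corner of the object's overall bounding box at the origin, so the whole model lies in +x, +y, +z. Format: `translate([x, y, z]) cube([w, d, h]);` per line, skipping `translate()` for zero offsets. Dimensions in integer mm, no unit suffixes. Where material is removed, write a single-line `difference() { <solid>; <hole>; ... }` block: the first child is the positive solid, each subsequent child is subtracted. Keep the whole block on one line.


difference() { cube([5960, 129, 2500]); translate([4645, 0, 0]) cube([773, 129, 1980]); }
translate([0, 4951, 0]) cube([5960, 129, 2500]);
translate([0, 129, 0]) cube([129, 4822, 2500]);
translate([5831, 129, 0]) cube([129, 4822, 2500]);


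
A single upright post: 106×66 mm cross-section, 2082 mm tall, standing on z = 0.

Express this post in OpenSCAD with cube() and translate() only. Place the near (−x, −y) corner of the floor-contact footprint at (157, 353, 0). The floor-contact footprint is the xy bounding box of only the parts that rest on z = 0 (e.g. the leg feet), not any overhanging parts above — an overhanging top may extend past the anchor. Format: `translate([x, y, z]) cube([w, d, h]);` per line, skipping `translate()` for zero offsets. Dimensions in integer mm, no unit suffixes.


translate([157, 353, 0]) cube([106, 66, 2082]);


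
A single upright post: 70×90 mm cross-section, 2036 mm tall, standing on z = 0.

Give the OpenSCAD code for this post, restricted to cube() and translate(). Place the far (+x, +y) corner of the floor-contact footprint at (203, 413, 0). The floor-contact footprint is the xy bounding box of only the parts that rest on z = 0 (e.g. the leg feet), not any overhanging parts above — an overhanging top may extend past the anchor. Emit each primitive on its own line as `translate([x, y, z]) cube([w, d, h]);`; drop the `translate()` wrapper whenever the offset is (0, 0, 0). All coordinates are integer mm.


translate([133, 323, 0]) cube([70, 90, 2036]);


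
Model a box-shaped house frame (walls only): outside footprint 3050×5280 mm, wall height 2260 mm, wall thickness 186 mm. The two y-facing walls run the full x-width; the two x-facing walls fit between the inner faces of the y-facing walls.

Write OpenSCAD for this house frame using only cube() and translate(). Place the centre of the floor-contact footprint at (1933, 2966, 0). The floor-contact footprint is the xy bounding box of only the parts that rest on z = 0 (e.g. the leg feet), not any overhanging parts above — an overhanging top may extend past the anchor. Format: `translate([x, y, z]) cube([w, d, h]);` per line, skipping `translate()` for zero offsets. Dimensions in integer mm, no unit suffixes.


translate([408, 326, 0]) cube([3050, 186, 2260]);
translate([408, 5420, 0]) cube([3050, 186, 2260]);
translate([408, 512, 0]) cube([186, 4908, 2260]);
translate([3272, 512, 0]) cube([186, 4908, 2260]);


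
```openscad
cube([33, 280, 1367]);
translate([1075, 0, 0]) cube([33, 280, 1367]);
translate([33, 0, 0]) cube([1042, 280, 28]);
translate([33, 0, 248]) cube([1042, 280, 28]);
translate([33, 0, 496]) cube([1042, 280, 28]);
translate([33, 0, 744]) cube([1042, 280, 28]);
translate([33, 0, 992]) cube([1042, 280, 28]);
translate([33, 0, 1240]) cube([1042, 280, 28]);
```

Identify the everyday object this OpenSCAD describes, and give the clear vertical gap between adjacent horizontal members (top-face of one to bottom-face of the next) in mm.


A bookshelf. The clear shelf gap is 220 mm.

Two tall side panels with 6 horizontal boards between them — a bookshelf. The first two shelf undersides are at z = 0 and z = 248; with shelf thickness 28, the clear gap is 248 − 0 − 28 = 220 mm.


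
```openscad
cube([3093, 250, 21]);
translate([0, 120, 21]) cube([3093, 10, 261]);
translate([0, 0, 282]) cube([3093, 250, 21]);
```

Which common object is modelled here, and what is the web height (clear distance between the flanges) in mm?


An I-beam. The web height is 261 mm.

Two wide flanges with a thin centred web — an I-beam. Overall 303 mm minus two 21 mm flanges gives a web of 303 − 2·21 = 261 mm.


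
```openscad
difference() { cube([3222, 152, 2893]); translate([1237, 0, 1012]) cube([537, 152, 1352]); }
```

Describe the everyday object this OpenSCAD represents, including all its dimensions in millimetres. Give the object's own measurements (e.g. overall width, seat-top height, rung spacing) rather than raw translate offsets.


A wall 3222 mm long (x), 152 mm thick (y), 2893 mm tall, with a rectangular window opening cut through it. The opening is 537 mm wide and 1352 mm tall; its sill is at z = 1012 mm and its near (−x) edge is 1237 mm from the wall's −x end. The opening passes through the full wall thickness.


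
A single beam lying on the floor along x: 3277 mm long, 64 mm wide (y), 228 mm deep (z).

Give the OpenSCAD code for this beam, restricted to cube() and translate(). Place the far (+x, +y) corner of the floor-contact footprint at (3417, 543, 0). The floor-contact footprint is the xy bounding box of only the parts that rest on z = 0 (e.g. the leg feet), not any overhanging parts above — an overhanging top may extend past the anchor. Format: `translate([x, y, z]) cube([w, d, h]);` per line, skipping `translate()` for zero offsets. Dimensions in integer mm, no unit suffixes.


translate([140, 479, 0]) cube([3277, 64, 228]);


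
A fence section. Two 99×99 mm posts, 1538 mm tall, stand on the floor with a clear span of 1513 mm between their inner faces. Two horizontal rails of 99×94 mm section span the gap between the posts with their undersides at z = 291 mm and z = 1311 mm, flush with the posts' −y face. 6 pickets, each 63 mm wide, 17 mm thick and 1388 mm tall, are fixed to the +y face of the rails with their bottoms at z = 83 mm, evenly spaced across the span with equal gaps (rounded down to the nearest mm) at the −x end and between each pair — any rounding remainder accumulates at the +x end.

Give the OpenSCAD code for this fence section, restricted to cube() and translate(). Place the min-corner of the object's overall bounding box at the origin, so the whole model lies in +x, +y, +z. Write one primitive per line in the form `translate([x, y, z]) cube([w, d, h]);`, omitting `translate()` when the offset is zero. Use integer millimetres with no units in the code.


cube([99, 99, 1538]);
translate([1612, 0, 0]) cube([99, 99, 1538]);
translate([99, 0, 291]) cube([1513, 99, 94]);
translate([99, 0, 1311]) cube([1513, 99, 94]);
translate([261, 99, 83]) cube([63, 17, 1388]);
translate([486, 99, 83]) cube([63, 17, 1388]);
translate([711, 99, 83]) cube([63, 17, 1388]);
translate([936, 99, 83]) cube([63, 17, 1388]);
translate([1161, 99, 83]) cube([63, 17, 1388]);
translate([1386, 99, 83]) cube([63, 17, 1388]);


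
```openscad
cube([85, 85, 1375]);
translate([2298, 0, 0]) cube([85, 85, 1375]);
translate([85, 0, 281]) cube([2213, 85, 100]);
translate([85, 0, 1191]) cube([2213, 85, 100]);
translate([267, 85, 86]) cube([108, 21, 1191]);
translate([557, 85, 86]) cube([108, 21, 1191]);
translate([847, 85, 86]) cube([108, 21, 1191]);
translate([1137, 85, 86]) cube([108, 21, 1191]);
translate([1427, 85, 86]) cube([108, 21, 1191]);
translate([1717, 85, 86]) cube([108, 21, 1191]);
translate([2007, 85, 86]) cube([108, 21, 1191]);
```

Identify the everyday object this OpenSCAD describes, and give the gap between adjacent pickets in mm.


A fence section. The picket gap is 182 mm.

Two posts, two rails, 7 pickets — a fence section. Span 2213 mm holds 7 pickets of 108 mm with 8 equal gaps: ⌊(2213 − 7·108) / 8⌋ = 182 mm.


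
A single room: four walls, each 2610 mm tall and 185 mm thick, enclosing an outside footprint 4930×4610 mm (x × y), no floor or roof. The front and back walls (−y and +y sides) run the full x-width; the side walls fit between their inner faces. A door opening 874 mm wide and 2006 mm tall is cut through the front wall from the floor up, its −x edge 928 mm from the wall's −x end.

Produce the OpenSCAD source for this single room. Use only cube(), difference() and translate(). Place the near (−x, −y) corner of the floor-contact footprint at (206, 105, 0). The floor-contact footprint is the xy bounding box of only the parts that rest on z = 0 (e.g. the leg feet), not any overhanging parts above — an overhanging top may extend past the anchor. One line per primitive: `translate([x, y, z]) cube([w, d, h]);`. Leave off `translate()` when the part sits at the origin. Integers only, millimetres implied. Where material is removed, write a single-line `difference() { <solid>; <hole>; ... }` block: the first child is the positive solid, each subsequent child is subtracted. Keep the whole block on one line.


difference() { translate([206, 105, 0]) cube([4930, 185, 2610]); translate([1134, 105, 0]) cube([874, 185, 2006]); }
translate([206, 4530, 0]) cube([4930, 185, 2610]);
translate([206, 290, 0]) cube([185, 4240, 2610]);
translate([4951, 290, 0]) cube([185, 4240, 2610]);


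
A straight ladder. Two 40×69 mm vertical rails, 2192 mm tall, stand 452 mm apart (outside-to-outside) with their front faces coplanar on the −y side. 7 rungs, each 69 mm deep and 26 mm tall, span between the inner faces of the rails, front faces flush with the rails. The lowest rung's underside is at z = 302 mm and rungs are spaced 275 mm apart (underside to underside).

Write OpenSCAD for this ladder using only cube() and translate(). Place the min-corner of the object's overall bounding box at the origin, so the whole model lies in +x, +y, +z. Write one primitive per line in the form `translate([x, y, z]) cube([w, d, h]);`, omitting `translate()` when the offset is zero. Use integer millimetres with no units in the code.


cube([40, 69, 2192]);
translate([412, 0, 0]) cube([40, 69, 2192]);
translate([40, 0, 302]) cube([372, 69, 26]);
translate([40, 0, 577]) cube([372, 69, 26]);
translate([40, 0, 852]) cube([372, 69, 26]);
translate([40, 0, 1127]) cube([372, 69, 26]);
translate([40, 0, 1402]) cube([372, 69, 26]);
translate([40, 0, 1677]) cube([372, 69, 26]);
translate([40, 0, 1952]) cube([372, 69, 26]);


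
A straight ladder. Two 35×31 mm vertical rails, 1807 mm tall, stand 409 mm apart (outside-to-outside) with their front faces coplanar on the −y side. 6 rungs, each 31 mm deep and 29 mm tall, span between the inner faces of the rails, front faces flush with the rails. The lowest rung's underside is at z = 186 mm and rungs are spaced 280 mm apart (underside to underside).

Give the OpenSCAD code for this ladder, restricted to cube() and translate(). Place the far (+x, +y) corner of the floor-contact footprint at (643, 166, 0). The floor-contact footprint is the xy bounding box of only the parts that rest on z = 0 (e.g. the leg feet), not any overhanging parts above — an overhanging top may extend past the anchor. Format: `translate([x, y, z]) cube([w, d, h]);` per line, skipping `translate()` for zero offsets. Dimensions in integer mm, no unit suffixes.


// rung span = 409 - 2*35 = 339
// rung[k] z = 186 + k*280
translate([234, 135, 0]) cube([35, 31, 1807]);
translate([608, 135, 0]) cube([35, 31, 1807]);
translate([269, 135, 186]) cube([339, 31, 29]);
translate([269, 135, 466]) cube([339, 31, 29]);
translate([269, 135, 746]) cube([339, 31, 29]);
translate([269, 135, 1026]) cube([339, 31, 29]);
translate([269, 135, 1306]) cube([339, 31, 29]);
translate([269, 135, 1586]) cube([339, 31, 29]);


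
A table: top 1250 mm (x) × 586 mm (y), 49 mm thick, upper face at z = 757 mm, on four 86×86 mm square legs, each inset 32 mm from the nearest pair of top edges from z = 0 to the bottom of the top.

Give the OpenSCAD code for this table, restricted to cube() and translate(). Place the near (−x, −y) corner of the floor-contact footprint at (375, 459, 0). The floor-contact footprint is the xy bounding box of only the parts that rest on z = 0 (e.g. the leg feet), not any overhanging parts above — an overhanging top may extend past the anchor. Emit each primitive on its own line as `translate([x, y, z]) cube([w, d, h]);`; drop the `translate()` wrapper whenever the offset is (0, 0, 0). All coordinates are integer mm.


translate([343, 427, 708]) cube([1250, 586, 49]);
translate([375, 459, 0]) cube([86, 86, 708]);
translate([1475, 459, 0]) cube([86, 86, 708]);
translate([375, 895, 0]) cube([86, 86, 708]);
translate([1475, 895, 0]) cube([86, 86, 708]);


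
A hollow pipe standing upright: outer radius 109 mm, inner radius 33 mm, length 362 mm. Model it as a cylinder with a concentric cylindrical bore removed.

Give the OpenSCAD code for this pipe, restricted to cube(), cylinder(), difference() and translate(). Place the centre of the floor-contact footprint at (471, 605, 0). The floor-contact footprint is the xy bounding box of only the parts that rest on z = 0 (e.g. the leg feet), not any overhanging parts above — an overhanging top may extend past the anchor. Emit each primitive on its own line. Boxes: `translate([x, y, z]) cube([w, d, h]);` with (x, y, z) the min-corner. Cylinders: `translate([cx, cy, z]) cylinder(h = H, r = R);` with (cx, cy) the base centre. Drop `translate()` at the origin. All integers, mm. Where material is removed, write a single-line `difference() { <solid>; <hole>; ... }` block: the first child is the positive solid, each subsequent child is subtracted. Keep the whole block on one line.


difference() { translate([471, 605, 0]) cylinder(h = 362, r = 109); translate([471, 605, 0]) cylinder(h = 362, r = 33); }


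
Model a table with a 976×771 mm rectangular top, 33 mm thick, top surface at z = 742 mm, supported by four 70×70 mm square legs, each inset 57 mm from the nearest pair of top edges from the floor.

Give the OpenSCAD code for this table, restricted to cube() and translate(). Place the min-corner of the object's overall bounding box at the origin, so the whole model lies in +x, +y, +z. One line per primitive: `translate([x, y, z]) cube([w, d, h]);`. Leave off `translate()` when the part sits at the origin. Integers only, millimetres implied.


translate([0, 0, 709]) cube([976, 771, 33]);
translate([57, 57, 0]) cube([70, 70, 709]);
translate([849, 57, 0]) cube([70, 70, 709]);
translate([57, 644, 0]) cube([70, 70, 709]);
translate([849, 644, 0]) cube([70, 70, 709]);


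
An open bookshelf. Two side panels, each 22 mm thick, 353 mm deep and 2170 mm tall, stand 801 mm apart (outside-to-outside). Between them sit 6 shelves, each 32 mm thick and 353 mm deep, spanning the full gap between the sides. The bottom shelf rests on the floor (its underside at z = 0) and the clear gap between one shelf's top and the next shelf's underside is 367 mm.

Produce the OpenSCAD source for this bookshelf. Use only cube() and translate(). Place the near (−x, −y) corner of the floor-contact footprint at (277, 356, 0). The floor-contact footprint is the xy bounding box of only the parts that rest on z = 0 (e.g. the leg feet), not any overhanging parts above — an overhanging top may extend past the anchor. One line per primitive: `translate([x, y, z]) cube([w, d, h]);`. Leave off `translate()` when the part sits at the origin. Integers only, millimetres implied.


translate([277, 356, 0]) cube([22, 353, 2170]);
translate([1056, 356, 0]) cube([22, 353, 2170]);
translate([299, 356, 0]) cube([757, 353, 32]);
translate([299, 356, 399]) cube([757, 353, 32]);
translate([299, 356, 798]) cube([757, 353, 32]);
translate([299, 356, 1197]) cube([757, 353, 32]);
translate([299, 356, 1596]) cube([757, 353, 32]);
translate([299, 356, 1995]) cube([757, 353, 32]);


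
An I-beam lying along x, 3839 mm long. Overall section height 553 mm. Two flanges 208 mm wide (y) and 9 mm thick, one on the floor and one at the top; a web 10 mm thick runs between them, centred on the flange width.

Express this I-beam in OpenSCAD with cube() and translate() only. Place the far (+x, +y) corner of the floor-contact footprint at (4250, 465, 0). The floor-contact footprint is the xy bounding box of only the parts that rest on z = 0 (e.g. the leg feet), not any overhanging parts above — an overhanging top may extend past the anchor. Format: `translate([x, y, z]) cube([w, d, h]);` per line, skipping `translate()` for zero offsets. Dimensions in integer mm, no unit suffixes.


translate([411, 257, 0]) cube([3839, 208, 9]);
translate([411, 356, 9]) cube([3839, 10, 535]);
translate([411, 257, 544]) cube([3839, 208, 9]);


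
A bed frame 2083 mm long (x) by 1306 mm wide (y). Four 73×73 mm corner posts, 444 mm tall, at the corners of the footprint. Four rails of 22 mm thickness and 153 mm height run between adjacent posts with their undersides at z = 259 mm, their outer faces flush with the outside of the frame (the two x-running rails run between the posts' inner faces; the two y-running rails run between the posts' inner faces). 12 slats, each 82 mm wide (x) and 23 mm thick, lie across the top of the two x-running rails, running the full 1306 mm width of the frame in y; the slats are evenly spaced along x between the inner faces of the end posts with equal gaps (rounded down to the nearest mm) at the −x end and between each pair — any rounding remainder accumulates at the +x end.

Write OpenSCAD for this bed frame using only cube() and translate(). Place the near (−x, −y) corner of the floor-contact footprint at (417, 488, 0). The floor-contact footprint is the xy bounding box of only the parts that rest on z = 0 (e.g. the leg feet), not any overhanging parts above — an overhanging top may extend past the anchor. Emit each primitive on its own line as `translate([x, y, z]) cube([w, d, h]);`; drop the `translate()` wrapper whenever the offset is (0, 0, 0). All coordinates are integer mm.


translate([417, 488, 0]) cube([73, 73, 444]);
translate([417, 1721, 0]) cube([73, 73, 444]);
translate([2427, 488, 0]) cube([73, 73, 444]);
translate([2427, 1721, 0]) cube([73, 73, 444]);
translate([490, 488, 259]) cube([1937, 22, 153]);
translate([490, 1772, 259]) cube([1937, 22, 153]);
translate([417, 561, 259]) cube([22, 1160, 153]);
translate([2478, 561, 259]) cube([22, 1160, 153]);
translate([563, 488, 412]) cube([82, 1306, 23]);
translate([718, 488, 412]) cube([82, 1306, 23]);
translate([873, 488, 412]) cube([82, 1306, 23]);
translate([1028, 488, 412]) cube([82, 1306, 23]);
translate([1183, 488, 412]) cube([82, 1306, 23]);
translate([1338, 488, 412]) cube([82, 1306, 23]);
translate([1493, 488, 412]) cube([82, 1306, 23]);
translate([1648, 488, 412]) cube([82, 1306, 23]);
translate([1803, 488, 412]) cube([82, 1306, 23]);
translate([1958, 488, 412]) cube([82, 1306, 23]);
translate([2113, 488, 412]) cube([82, 1306, 23]);
translate([2268, 488, 412]) cube([82, 1306, 23]);


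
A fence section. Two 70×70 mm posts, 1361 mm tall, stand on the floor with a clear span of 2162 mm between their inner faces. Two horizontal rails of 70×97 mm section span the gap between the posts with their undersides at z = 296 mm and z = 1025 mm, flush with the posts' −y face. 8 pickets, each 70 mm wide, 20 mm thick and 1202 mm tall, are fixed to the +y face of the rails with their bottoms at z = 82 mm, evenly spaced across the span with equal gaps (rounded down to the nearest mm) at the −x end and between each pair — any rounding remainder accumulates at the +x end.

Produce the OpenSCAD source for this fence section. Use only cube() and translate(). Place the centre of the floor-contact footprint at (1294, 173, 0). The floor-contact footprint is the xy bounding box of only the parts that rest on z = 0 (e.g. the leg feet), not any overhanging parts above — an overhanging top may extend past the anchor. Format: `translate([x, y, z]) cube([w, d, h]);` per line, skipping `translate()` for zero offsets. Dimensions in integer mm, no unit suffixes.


translate([143, 138, 0]) cube([70, 70, 1361]);
translate([2375, 138, 0]) cube([70, 70, 1361]);
translate([213, 138, 296]) cube([2162, 70, 97]);
translate([213, 138, 1025]) cube([2162, 70, 97]);
translate([391, 208, 82]) cube([70, 20, 1202]);
translate([639, 208, 82]) cube([70, 20, 1202]);
translate([887, 208, 82]) cube([70, 20, 1202]);
translate([1135, 208, 82]) cube([70, 20, 1202]);
translate([1383, 208, 82]) cube([70, 20, 1202]);
translate([1631, 208, 82]) cube([70, 20, 1202]);
translate([1879, 208, 82]) cube([70, 20, 1202]);
translate([2127, 208, 82]) cube([70, 20, 1202]);


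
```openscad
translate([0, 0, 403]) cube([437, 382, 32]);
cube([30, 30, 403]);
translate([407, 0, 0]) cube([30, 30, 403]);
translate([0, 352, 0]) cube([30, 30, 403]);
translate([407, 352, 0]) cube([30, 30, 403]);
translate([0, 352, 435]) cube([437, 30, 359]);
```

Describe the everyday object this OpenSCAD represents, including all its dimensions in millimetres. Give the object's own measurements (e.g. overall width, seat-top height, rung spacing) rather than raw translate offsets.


A chair. The seat is a 437×382×32 mm slab with its top at z = 435 mm, on four 30×30 mm corner legs (flush with the seat edges, standing on z = 0). A flat backrest 30 mm thick, 359 mm tall, spans the full seat width and rises from the seat top along its +y edge, rear face flush with the rear of the seat.


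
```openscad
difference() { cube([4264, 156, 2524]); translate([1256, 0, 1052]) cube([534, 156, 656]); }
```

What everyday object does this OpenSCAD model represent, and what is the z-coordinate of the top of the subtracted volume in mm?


A wall with a window opening. The window head height is 1708 mm.

A wall with a rectangular opening subtracted — a window. Sill at z = 1052, opening 656 mm tall, so the head is at 1052 + 656 = 1708 mm.


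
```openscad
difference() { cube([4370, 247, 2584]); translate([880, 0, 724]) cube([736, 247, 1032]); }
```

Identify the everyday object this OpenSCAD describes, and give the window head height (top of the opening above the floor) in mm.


A wall with a window opening. The window head height is 1756 mm.

A wall with a rectangular opening subtracted — a window. Sill at z = 724, opening 1032 mm tall, so the head is at 724 + 1032 = 1756 mm.


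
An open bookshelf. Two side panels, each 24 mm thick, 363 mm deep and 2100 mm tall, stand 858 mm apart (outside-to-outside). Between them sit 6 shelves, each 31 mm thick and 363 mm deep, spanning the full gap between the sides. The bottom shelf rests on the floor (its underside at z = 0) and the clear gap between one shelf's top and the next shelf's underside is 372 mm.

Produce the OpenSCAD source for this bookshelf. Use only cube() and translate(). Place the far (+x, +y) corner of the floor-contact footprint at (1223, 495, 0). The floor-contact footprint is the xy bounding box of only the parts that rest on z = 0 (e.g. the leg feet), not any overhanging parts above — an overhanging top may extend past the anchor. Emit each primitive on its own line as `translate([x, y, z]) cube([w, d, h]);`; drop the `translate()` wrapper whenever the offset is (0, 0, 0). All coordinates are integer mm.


translate([365, 132, 0]) cube([24, 363, 2100]);
translate([1199, 132, 0]) cube([24, 363, 2100]);
translate([389, 132, 0]) cube([810, 363, 31]);
translate([389, 132, 403]) cube([810, 363, 31]);
translate([389, 132, 806]) cube([810, 363, 31]);
translate([389, 132, 1209]) cube([810, 363, 31]);
translate([389, 132, 1612]) cube([810, 363, 31]);
translate([389, 132, 2015]) cube([810, 363, 31]);


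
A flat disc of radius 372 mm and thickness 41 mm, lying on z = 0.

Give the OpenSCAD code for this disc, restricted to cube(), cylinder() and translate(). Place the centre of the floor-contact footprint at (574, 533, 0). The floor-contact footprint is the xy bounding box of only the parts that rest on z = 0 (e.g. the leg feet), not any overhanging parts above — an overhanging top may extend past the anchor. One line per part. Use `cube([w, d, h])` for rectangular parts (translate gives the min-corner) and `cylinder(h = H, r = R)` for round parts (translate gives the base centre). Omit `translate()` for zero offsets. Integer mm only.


translate([574, 533, 0]) cylinder(h = 41, r = 372);


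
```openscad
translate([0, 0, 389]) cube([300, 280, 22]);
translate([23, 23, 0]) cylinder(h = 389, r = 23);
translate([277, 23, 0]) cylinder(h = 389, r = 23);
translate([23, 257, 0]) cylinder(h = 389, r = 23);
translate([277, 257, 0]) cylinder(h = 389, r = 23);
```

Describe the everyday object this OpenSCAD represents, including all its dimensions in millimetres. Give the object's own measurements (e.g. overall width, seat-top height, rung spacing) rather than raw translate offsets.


A four-legged stool. The seat is a 300×280×22 mm slab whose top surface is at z = 411 mm; four round legs, each 46 mm in diameter, run from the floor (z = 0) to the underside of the seat, each leg's axis is inset half a diameter from the nearest pair of seat edges (so the leg's bounding box is flush with the corner).


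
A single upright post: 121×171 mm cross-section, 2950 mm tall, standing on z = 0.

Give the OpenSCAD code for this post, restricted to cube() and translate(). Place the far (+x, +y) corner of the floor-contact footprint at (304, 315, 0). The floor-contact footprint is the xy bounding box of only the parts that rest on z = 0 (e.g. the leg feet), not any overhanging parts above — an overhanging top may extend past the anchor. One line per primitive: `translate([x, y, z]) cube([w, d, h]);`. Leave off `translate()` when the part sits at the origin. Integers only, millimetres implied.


translate([183, 144, 0]) cube([121, 171, 2950]);


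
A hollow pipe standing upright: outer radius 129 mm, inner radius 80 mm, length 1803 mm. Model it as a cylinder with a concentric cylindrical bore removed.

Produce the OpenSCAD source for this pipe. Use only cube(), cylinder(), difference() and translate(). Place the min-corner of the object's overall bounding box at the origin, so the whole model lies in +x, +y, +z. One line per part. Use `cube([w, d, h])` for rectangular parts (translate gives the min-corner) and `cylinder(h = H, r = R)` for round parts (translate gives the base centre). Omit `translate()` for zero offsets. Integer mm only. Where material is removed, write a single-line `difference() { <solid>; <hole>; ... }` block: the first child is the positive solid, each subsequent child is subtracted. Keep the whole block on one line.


difference() { translate([129, 129, 0]) cylinder(h = 1803, r = 129); translate([129, 129, 0]) cylinder(h = 1803, r = 80); }


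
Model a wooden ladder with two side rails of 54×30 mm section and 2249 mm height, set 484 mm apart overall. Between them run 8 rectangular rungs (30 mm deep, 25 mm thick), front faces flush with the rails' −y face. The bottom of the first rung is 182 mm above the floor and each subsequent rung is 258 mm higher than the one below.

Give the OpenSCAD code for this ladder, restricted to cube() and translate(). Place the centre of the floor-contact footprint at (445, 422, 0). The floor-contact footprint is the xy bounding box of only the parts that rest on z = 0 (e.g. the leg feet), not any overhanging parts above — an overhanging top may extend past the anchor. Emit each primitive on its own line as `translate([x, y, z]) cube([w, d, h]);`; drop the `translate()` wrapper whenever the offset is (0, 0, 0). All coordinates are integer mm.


translate([203, 407, 0]) cube([54, 30, 2249]);
translate([633, 407, 0]) cube([54, 30, 2249]);
translate([257, 407, 182]) cube([376, 30, 25]);
translate([257, 407, 440]) cube([376, 30, 25]);
translate([257, 407, 698]) cube([376, 30, 25]);
translate([257, 407, 956]) cube([376, 30, 25]);
translate([257, 407, 1214]) cube([376, 30, 25]);
translate([257, 407, 1472]) cube([376, 30, 25]);
translate([257, 407, 1730]) cube([376, 30, 25]);
translate([257, 407, 1988]) cube([376, 30, 25]);


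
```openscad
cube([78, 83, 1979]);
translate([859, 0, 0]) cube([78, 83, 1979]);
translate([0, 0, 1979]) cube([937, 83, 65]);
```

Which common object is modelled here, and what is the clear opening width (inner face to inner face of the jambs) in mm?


A door frame. The clear opening width is 781 mm.

Two 1979 mm tall posts with a header on top — a door frame. The left jamb is 78 mm wide at x = 0; the right jamb starts at x = 859. The clear opening is 859 − 78 = 781 mm.


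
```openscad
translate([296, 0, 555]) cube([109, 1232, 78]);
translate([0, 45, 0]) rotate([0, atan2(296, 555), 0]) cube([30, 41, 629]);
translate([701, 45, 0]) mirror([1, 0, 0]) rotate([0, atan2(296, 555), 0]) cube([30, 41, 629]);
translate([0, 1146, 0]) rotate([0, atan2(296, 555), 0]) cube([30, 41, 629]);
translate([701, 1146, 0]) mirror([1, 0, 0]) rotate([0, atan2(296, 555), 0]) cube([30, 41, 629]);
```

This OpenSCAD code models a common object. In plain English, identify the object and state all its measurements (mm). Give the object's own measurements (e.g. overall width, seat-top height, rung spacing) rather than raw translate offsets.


A sawhorse. A 109×1232×78 mm beam (x, y, z) sits on two A-frame leg pairs. Each pair is two raked legs of 30×41 mm section (41 mm along y) splaying symmetrically in x. Each leg rises 555 mm vertically over 296 mm of horizontal reach and is 629 mm long along its own axis. Every leg's outer bottom edge rests on the floor and its outer top edge meets a bottom edge of the beam — the left legs (tilting toward +x) meet the beam's −x bottom edge, the right legs (their mirror images, tilting toward −x) meet its +x bottom edge — so the leg tops tuck under the beam, the beam's underside is 555 mm above the floor, and the feet are 701 mm apart outside-to-outside with the beam centred between them. The two leg pairs are set in 45 mm from either end of the beam.


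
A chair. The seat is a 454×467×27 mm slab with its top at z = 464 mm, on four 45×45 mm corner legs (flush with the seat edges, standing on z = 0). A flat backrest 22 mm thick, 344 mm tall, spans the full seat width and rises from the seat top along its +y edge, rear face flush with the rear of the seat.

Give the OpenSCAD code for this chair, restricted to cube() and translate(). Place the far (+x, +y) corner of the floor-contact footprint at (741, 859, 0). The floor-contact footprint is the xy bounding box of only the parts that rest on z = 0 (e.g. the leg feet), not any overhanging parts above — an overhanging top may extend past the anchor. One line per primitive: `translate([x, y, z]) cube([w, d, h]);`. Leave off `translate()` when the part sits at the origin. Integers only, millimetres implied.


translate([287, 392, 437]) cube([454, 467, 27]);
translate([287, 392, 0]) cube([45, 45, 437]);
translate([696, 392, 0]) cube([45, 45, 437]);
translate([287, 814, 0]) cube([45, 45, 437]);
translate([696, 814, 0]) cube([45, 45, 437]);
translate([287, 837, 464]) cube([454, 22, 344]);


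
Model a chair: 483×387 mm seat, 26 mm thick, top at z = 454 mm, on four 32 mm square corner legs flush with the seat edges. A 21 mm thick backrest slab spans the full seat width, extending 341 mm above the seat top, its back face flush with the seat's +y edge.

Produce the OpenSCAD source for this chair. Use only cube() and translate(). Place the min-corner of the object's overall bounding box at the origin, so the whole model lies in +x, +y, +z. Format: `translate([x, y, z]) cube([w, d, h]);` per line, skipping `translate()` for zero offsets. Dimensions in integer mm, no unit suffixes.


translate([0, 0, 428]) cube([483, 387, 26]);
cube([32, 32, 428]);
translate([451, 0, 0]) cube([32, 32, 428]);
translate([0, 355, 0]) cube([32, 32, 428]);
translate([451, 355, 0]) cube([32, 32, 428]);
translate([0, 366, 454]) cube([483, 21, 341]);


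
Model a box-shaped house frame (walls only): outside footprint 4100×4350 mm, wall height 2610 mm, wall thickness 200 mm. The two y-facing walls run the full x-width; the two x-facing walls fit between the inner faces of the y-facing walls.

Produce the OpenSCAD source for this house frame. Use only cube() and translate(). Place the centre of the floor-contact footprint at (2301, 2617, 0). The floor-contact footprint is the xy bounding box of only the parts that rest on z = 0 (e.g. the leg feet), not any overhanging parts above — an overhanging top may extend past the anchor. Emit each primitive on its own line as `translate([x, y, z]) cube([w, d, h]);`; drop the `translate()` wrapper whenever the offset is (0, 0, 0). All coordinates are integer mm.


translate([251, 442, 0]) cube([4100, 200, 2610]);
translate([251, 4592, 0]) cube([4100, 200, 2610]);
translate([251, 642, 0]) cube([200, 3950, 2610]);
translate([4151, 642, 0]) cube([200, 3950, 2610]);


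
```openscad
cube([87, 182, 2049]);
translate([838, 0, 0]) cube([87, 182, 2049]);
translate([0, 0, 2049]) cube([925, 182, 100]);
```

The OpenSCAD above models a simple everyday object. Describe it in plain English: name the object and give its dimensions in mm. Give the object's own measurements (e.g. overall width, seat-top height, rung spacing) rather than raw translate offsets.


A door frame. The clear opening is 751 mm wide and 2049 mm high. Two 87 mm wide jambs, 182 mm deep, stand either side of the opening from the floor to the top of the opening. A 100 mm thick head sits across the top of both jambs, spanning the full outside width of the frame.
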